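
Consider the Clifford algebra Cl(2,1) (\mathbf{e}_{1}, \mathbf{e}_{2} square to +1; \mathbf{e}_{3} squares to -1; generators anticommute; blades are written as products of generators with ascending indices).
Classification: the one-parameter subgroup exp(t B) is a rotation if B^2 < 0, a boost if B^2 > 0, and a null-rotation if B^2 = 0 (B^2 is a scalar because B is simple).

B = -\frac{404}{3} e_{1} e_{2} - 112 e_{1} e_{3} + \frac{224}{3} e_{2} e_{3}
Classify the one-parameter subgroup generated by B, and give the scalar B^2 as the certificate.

B^2 term by term: the squares give (-\frac{404}{3})^2*(e_{1} e_{2})^2 + (-112)^2*(e_{1} e_{3})^2 + (\frac{224}{3})^2*(e_{2} e_{3})^2 = \frac{163216}{9}*(-1) + 12544*(+1) + \frac{50176}{9}*(+1) = -16 (each basis 2-blade squares to minus the product of its generators' squares); cross terms between blades sharing an index anticommute and cancel. So B^2 = -16.
Answer: rotation, certificate B^2 = -16. No conjugation can change B^2 = -16; the sign gives the class.


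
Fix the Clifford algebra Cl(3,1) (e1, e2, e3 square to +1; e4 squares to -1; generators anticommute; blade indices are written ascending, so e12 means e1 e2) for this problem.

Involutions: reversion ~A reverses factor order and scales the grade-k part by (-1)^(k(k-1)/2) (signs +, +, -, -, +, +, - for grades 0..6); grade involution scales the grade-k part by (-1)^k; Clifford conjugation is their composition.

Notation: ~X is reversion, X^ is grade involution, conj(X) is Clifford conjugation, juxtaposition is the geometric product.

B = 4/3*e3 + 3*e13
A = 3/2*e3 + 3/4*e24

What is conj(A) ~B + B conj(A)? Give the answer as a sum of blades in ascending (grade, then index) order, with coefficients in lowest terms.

first term: -2 - 9/2*e1 + e234 - 9/4*e1234
second term: -2 - 9/2*e1 + e234 + 9/4*e1234
Answer: -4 - 9*e1 + 2*e234


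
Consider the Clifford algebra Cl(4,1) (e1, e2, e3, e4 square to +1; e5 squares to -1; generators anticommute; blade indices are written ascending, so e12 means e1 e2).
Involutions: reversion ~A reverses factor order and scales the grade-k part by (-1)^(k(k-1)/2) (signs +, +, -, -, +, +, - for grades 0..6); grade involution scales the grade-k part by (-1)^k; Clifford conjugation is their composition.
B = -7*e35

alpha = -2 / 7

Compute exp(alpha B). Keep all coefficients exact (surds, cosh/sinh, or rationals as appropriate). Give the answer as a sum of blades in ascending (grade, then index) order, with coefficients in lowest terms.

B^2 = (-7)^2*(e35)^2 = 49*(+1) = 49 (a basis 2-blade squares to minus the product of its generators' squares).
B^2 = 49 — hyperbolic case — the even/odd split gives cosh and sinh: l = 7, alpha*l = -2, so exp(alpha B) = cosh(-2) + (sinh(-2)/7)*B = cosh(2) + (-sinh(2)/7)*B.
Answer: cosh(2) + sinh(2)*e35


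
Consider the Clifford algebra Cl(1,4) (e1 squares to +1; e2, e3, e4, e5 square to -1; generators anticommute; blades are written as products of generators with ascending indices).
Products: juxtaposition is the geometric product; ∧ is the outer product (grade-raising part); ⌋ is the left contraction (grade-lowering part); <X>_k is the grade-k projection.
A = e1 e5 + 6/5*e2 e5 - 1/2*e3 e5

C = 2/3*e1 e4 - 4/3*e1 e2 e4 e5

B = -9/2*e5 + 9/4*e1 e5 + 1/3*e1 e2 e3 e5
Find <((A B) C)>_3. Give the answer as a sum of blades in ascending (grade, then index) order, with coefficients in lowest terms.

step 1: 9/4 + 9/2*e1 + 27/5*e2 - 9/4*e3 - 38/15*e1 e2 + 61/40*e1 e3 + 1/3*e2 e3
step 2: 3*e4 + 3/2*e1 e4 + 76/45*e2 e4 - 61/60*e3 e4 + 152/45*e4 e5 - 18/5*e1 e2 e4 + 3/2*e1 e3 e4 - 36/5*e1 e4 e5 - 6*e2 e4 e5 + 2/9*e1 e2 e3 e4 - 3*e1 e2 e4 e5 - 4/9*e1 e3 e4 e5 - 61/30*e2 e3 e4 e5 + 3*e1 e2 e3 e4 e5
step 3: -18/5*e1 e2 e4 + 3/2*e1 e3 e4 - 36/5*e1 e4 e5 - 6*e2 e4 e5
Answer: -18/5*e1 e2 e4 + 3/2*e1 e3 e4 - 36/5*e1 e4 e5 - 6*e2 e4 e5


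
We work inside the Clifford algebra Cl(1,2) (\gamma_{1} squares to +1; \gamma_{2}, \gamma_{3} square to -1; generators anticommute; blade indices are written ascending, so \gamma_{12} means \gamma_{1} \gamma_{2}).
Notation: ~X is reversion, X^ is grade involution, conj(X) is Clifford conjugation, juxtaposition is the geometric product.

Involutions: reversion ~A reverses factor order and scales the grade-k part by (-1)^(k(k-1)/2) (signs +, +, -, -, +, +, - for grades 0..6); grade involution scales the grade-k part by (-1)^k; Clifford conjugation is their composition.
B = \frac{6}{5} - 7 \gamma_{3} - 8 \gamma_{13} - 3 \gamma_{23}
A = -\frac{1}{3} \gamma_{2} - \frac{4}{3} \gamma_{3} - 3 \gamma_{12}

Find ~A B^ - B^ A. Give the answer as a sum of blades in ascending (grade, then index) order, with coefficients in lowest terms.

first term: \frac{28}{3} + \frac{32}{3} \gamma_{1} + \frac{18}{5} \gamma_{2} - \frac{13}{5} \gamma_{3} + \frac{18}{5} \gamma_{12} + 9 \gamma_{13} + \frac{65}{3} \gamma_{23} + \frac{55}{3} \gamma_{123}
second term: \frac{28}{3} - \frac{32}{3} \gamma_{1} - \frac{22}{5} \gamma_{2} - \frac{3}{5} \gamma_{3} - \frac{18}{5} \gamma_{12} + 9 \gamma_{13} + \frac{79}{3} \gamma_{23} - \frac{71}{3} \gamma_{123}
Answer: \frac{64}{3} \gamma_{1} + 8 \gamma_{2} - 2 \gamma_{3} + \frac{36}{5} \gamma_{12} - \frac{14}{3} \gamma_{23} + 42 \gamma_{123}


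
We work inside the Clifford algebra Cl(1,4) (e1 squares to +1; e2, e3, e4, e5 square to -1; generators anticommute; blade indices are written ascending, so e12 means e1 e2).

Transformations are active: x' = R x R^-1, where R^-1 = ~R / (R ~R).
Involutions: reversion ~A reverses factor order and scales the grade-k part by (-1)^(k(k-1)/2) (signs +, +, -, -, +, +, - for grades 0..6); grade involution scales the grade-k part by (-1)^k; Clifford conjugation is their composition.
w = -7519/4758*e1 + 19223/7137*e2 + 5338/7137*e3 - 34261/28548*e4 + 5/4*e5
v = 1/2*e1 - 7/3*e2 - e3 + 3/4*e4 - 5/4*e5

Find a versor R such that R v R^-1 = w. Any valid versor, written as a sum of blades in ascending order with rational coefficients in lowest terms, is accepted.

Reasoning: v^2 = w^2 = -599/72 since conjugation preserves the quadratic form; R = v + w = -2570/2379*e1 + 2570/7137*e2 - 1799/7137*e3 - 6425/14274*e4 is then valid when invertible, keeping its own part and reversing (v - w)/2.
Answer: -2570/2379*e1 + 2570/7137*e2 - 1799/7137*e3 - 6425/14274*e4


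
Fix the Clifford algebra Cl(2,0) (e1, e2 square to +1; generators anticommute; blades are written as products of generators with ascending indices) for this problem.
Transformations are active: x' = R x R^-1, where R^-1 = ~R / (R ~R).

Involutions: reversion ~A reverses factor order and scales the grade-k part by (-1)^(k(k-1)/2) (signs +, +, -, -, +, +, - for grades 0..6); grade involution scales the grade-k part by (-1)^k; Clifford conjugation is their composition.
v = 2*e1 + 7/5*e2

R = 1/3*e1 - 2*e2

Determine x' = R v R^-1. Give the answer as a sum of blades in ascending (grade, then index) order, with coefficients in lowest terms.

~R = 1/3*e1 - 2*e2, and R ~R = 37/9, so R^-1 = ~R / (37/9).
R v = -32/15 + 67/15*e1 e2
Answer: -434/185*e1 + 25/37*e2


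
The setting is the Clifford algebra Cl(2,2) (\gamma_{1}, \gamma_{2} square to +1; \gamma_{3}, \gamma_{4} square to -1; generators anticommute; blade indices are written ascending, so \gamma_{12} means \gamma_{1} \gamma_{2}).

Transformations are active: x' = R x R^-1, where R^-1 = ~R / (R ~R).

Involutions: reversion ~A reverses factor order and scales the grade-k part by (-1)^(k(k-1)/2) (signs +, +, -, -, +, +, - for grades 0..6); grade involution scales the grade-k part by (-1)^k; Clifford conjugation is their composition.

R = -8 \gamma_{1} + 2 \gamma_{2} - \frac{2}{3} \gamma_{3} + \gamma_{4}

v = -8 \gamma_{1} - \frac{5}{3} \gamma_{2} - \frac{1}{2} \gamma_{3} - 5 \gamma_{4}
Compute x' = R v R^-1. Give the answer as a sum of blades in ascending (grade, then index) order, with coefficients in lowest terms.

~R = -8 \gamma_{1} + 2 \gamma_{2} - \frac{2}{3} \gamma_{3} + \gamma_{4}, and R ~R = \frac{599}{9}, so R^-1 = ~R / (\frac{599}{9}).
R v = \frac{196}{3} + \frac{88}{3} \gamma_{12} - \frac{4}{3} \gamma_{13} + 48 \gamma_{14} - \frac{19}{9} \gamma_{23} - \frac{25}{3} \gamma_{24} + \frac{23}{6} \gamma_{34}
Answer: -\frac{4616}{599} \gamma_{1} + \frac{10051}{1797} \gamma_{2} - \frac{969}{1198} \gamma_{3} + \frac{4171}{599} \gamma_{4}


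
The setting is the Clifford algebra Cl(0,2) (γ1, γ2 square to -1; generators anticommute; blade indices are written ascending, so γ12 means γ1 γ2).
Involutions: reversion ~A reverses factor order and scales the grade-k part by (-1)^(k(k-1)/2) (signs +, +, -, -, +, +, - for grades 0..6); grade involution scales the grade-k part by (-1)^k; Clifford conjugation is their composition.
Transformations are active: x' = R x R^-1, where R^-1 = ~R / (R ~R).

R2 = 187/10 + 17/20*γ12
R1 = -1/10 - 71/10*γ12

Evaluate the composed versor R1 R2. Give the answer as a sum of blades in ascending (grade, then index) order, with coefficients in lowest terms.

Distribute over the terms of R1 (each basis-blade product reordered to ascending indices, repeated generators contracted through their squares):
(-1/10) R2 = -187/100 - 17/200*γ12
(-71/10*γ12) R2 = 1207/200 - 13277/100*γ12
Summing the partial products and collecting blades:
Answer: 833/200 - 26571/200*γ12


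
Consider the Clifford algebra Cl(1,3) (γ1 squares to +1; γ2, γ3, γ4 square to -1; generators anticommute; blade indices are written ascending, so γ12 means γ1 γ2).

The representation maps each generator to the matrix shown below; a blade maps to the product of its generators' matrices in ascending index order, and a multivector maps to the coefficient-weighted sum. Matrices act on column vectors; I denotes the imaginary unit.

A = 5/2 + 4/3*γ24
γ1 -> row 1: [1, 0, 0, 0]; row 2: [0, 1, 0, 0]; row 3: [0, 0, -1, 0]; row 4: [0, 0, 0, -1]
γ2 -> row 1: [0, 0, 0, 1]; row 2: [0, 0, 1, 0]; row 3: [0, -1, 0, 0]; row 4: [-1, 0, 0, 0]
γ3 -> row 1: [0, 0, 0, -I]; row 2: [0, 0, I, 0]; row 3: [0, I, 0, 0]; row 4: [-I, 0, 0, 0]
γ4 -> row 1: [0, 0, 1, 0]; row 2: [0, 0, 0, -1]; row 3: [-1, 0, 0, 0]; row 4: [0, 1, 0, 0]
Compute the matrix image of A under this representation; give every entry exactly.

Bivector images (products of the table entries): rho(γ24) = rho(γ2)rho(γ4) = row 1: [0, 1, 0, 0]; row 2: [-1, 0, 0, 0]; row 3: [0, 0, 0, 1]; row 4: [0, 0, -1, 0].
M = (5/2)*1 + (4/3)*rho(γ24), summed entrywise (1 is the identity matrix):
Answer: row 1: [5/2, 4/3, 0, 0]; row 2: [-4/3, 5/2, 0, 0]; row 3: [0, 0, 5/2, 4/3]; row 4: [0, 0, -4/3, 5/2]


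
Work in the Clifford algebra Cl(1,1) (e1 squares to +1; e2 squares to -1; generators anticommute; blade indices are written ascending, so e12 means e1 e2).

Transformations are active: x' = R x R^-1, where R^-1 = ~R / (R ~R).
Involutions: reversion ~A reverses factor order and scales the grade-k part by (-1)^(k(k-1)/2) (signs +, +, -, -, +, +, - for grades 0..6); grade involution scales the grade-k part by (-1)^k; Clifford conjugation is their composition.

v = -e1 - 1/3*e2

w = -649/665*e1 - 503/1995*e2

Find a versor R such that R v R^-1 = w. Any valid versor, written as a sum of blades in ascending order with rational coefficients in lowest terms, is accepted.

R = v + w = -1314/665*e1 - 1168/1995*e2 works: the equal norms (8/9) guarantee its sandwich swaps v into w.
Answer: -1314/665*e1 - 1168/1995*e2


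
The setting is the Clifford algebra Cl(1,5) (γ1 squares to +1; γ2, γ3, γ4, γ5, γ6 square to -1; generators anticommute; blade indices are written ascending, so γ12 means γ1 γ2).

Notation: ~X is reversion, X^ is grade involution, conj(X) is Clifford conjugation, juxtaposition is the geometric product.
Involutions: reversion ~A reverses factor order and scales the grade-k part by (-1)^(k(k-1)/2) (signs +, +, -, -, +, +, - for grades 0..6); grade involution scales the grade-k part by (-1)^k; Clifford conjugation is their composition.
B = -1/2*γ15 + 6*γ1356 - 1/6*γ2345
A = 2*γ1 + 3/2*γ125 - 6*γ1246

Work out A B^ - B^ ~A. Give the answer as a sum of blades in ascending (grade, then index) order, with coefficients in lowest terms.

first term: 3/4*γ2 - γ5 + 1/4*γ134 + 9*γ236 + 12*γ356 + γ1356 + 36*γ2345 + 3*γ2456 - 1/3*γ12345
second term: -3/4*γ2 + γ5 - 1/4*γ134 - 9*γ236 - 12*γ356 + γ1356 + 36*γ2345 - 3*γ2456 - 1/3*γ12345
Answer: 3/2*γ2 - 2*γ5 + 1/2*γ134 + 18*γ236 + 24*γ356 + 6*γ2456


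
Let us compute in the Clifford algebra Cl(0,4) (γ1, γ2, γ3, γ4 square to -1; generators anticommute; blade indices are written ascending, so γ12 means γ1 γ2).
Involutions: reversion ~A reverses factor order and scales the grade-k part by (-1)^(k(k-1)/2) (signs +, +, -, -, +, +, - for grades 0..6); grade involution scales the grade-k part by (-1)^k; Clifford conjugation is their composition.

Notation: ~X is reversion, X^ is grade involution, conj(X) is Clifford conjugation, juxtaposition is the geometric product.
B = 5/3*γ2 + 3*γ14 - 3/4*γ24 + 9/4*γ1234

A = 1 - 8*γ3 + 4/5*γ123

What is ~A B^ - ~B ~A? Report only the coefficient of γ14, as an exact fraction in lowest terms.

first term: -5/3*γ2 - 9/5*γ4 + 4/3*γ13 + 3*γ14 - 40/3*γ23 - 3/4*γ24 + 18*γ124 + 123/5*γ134 - 18/5*γ234 + 9/4*γ1234
second term: 5/3*γ2 + 9/5*γ4 - 4/3*γ13 - 3*γ14 - 40/3*γ23 + 3/4*γ24 - 18*γ124 - 117/5*γ134 + 42/5*γ234 + 9/4*γ1234
Answer: 6


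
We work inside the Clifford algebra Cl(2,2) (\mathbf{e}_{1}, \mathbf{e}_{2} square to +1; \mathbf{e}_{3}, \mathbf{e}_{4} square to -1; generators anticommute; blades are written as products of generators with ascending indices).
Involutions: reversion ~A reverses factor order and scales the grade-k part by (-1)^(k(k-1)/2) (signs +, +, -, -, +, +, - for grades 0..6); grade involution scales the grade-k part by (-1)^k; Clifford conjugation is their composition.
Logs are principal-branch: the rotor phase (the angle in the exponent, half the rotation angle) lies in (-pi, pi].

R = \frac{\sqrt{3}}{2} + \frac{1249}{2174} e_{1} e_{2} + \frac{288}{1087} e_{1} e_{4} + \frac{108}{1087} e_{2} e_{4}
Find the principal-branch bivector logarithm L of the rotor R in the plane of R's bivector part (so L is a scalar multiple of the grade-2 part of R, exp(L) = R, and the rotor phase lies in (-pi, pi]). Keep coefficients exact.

The scalar part of R is \frac{\sqrt{3}}{2}, so the principal-branch rotor phase is pinned; divide the bivector part by its sine to get the unit plane — L is the phase times that plane.
Concretely: cos(phase) = \frac{\sqrt{3}}{2} gives phase = ±\frac{\pi}{6}, and since phase/sin(phase) is even the sign is immaterial: L = (phase/sin(phase)) * <R>_2 = (\frac{\pi}{3}) * <R>_2.
Answer: \frac{1249 \pi}{6522} e_{1} e_{2} + \frac{96 \pi}{1087} e_{1} e_{4} + \frac{36 \pi}{1087} e_{2} e_{4}


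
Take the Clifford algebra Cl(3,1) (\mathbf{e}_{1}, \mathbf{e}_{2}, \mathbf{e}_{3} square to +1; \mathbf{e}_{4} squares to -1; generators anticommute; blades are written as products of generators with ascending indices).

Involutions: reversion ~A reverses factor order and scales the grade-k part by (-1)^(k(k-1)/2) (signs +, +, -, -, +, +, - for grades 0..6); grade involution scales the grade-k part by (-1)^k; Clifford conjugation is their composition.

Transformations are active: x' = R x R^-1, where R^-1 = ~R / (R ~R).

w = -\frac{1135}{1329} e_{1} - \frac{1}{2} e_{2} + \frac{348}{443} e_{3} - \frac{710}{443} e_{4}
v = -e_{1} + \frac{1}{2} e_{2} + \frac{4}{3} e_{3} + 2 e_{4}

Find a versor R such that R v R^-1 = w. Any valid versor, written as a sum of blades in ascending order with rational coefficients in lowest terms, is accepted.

Since q(v) = q(w) = -\frac{35}{36}, the sum R = v + w = -\frac{2464}{1329} e_{1} + \frac{2816}{1329} e_{3} + \frac{176}{443} e_{4} does the job whenever invertible.
Answer: -\frac{2464}{1329} e_{1} + \frac{2816}{1329} e_{3} + \frac{176}{443} e_{4}


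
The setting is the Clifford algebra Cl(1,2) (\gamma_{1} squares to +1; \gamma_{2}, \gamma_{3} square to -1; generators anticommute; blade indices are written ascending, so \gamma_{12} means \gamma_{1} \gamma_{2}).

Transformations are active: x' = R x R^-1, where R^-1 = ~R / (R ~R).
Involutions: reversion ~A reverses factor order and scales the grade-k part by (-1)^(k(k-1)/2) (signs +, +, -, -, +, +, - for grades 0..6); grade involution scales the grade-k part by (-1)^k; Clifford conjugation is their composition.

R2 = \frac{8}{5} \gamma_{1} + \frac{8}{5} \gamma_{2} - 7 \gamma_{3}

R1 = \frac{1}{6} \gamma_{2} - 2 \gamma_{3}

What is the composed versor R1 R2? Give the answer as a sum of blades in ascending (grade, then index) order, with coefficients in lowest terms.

Distribute over the terms of R1 (each basis-blade product reordered to ascending indices, repeated generators contracted through their squares):
(\frac{1}{6} \gamma_{2}) R2 = -\frac{4}{15} - \frac{4}{15} \gamma_{12} - \frac{7}{6} \gamma_{23}
(-2 \gamma_{3}) R2 = -14 + \frac{16}{5} \gamma_{13} + \frac{16}{5} \gamma_{23}
Summing the partial products and collecting blades:
Answer: -\frac{214}{15} - \frac{4}{15} \gamma_{12} + \frac{16}{5} \gamma_{13} + \frac{61}{30} \gamma_{23}


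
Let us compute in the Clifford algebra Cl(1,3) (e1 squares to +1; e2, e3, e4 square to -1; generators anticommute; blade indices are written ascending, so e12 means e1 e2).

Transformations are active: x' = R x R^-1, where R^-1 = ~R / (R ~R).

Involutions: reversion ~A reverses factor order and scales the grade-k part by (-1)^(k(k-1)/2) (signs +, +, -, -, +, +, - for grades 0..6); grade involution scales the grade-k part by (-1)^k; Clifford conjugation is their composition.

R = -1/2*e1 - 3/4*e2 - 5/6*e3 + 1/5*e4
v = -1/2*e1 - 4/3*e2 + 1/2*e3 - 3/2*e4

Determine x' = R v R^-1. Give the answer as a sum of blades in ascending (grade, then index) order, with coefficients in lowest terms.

~R = -1/2*e1 - 3/4*e2 - 5/6*e3 + 1/5*e4, and R ~R = -3769/3600, so R^-1 = ~R / (-3769/3600).
R v = -1/30 + 7/24*e12 - 2/3*e13 + 17/20*e14 - 107/72*e23 + 167/120*e24 + 23/20*e34
Answer: 3529/7538*e1 + 14536/11307*e2 - 4169/7538*e3 + 11403/7538*e4


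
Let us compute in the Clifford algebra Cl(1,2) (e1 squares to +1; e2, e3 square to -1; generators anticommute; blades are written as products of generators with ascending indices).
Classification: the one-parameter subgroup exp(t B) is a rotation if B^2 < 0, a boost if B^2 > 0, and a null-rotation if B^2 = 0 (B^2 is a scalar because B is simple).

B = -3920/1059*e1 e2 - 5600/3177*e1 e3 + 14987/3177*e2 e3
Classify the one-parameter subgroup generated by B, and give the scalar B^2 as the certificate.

B^2 term by term: the squares give (-3920/1059)^2*(e1 e2)^2 + (-5600/3177)^2*(e1 e3)^2 + (14987/3177)^2*(e2 e3)^2 = 15366400/1121481*(+1) + 31360000/10093329*(+1) + 224610169/10093329*(-1) = -49/9 (each basis 2-blade squares to minus the product of its generators' squares); cross terms between blades sharing an index anticommute and cancel. So B^2 = -49/9.
Answer: rotation, certificate B^2 = -49/9. Because -49/9 is invariant under every versor sandwich, the classification follows from its sign alone.


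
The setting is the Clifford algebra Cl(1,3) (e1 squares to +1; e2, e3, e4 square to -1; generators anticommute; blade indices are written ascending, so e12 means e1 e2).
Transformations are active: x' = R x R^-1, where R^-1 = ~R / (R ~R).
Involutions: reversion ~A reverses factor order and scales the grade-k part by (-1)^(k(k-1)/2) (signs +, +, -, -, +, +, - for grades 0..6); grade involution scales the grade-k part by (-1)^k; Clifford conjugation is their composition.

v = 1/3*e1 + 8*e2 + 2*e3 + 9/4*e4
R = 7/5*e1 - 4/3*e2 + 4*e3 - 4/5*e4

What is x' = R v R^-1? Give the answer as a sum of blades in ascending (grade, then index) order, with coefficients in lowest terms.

~R = 7/5*e1 - 4/3*e2 + 4*e3 - 4/5*e4, and R ~R = -3703/225, so R^-1 = ~R / (-3703/225).
R v = 74/15 + 524/45*e12 + 22/15*e13 + 41/12*e14 - 104/3*e23 + 17/5*e24 + 53/5*e34
Answer: -1861/1587*e1 - 26664/3703*e2 - 16286/3703*e3 - 26223/14812*e4


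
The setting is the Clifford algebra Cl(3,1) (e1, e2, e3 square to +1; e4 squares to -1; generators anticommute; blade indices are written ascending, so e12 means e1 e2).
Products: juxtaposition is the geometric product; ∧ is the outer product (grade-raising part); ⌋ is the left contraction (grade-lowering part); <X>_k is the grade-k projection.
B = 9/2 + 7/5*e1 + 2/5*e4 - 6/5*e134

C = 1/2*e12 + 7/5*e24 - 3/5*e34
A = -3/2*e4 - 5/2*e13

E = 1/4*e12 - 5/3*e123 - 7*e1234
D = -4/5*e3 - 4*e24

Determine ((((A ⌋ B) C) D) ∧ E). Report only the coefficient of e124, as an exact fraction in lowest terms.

step 1: 3/5 - 3*e4 - 9/5*e13
step 2: -21/5*e2 + 9/5*e3 + 3/10*e12 + 27/25*e14 - 9/10*e23 + 21/25*e24 - 9/25*e34 - 3/2*e124 + 63/25*e1234
step 3: -24/5 + 6*e1 + 18/25*e2 + 2064/125*e4 - 108/25*e12 + 252/25*e13 - 6/5*e14 + 48/25*e23 - 18/5*e34 - 6/25*e123 + 252/125*e124 + 108/125*e134 + 984/125*e234 - 6/5*e1234
step 4: -6/5*e12 + 8*e123 + 516/125*e124 + 3011/50*e1234
Answer: 516/125


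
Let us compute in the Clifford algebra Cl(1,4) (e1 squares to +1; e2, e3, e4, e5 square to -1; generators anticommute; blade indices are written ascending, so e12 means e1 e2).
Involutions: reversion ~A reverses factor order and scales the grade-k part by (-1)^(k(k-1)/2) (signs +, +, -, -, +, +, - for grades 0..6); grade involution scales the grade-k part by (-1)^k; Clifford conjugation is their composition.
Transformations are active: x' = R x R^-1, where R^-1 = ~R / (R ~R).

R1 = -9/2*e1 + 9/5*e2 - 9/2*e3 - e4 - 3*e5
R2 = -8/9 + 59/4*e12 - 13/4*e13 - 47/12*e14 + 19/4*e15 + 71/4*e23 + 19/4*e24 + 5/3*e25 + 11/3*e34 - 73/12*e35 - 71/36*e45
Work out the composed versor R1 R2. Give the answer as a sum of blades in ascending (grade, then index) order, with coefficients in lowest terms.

Distribute over the terms of R1 (each basis-blade product reordered to ascending indices, repeated generators contracted through their squares):
(-9/2*e1) R2 = 4*e1 - 531/8*e2 + 117/8*e3 + 141/8*e4 - 171/8*e5 - 639/8*e123 - 171/8*e124 - 15/2*e125 - 33/2*e134 + 219/8*e135 + 71/8*e145
(9/5*e2) R2 = 531/20*e1 - 8/5*e2 - 639/20*e3 - 171/20*e4 - 3*e5 + 117/20*e123 + 141/20*e124 - 171/20*e125 + 33/5*e234 - 219/20*e235 - 71/20*e245
(-9/2*e3) R2 = 117/8*e1 - 639/8*e2 + 4*e3 + 33/2*e4 - 219/8*e5 - 531/8*e123 - 141/8*e134 + 171/8*e135 + 171/8*e234 + 15/2*e235 + 71/8*e345
(-e4) R2 = 47/12*e1 - 19/4*e2 - 11/3*e3 + 8/9*e4 - 71/36*e5 - 59/4*e124 + 13/4*e134 + 19/4*e145 - 71/4*e234 + 5/3*e245 - 73/12*e345
(-3*e5) R2 = -57/4*e1 - 5*e2 + 73/4*e3 + 71/12*e4 + 8/3*e5 - 177/4*e125 + 39/4*e135 + 47/4*e145 - 213/4*e235 - 57/4*e245 - 11*e345
Summing the partial products and collecting blades:
Answer: 4181/120*e1 - 788/5*e2 + 151/120*e3 + 11657/360*e4 - 919/18*e5 - 702/5*e123 - 1163/40*e124 - 603/10*e125 - 247/8*e134 + 117/2*e135 + 203/8*e145 + 409/40*e234 - 567/10*e235 - 242/15*e245 - 197/24*e345


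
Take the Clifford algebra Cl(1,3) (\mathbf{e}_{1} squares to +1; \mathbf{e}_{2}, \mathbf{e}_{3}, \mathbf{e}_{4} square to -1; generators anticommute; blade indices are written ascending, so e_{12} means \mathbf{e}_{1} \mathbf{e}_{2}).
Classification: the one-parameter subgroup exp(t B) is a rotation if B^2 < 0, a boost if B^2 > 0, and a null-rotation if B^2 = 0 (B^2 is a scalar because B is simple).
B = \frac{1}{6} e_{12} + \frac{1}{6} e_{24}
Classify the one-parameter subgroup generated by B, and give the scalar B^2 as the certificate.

B^2 term by term: the squares give (\frac{1}{6})^2*(e_{12})^2 + (\frac{1}{6})^2*(e_{24})^2 = \frac{1}{36}*(+1) + \frac{1}{36}*(-1) = 0 (each basis 2-blade squares to minus the product of its generators' squares); cross terms between blades sharing an index anticommute and cancel. So B^2 = 0.
Answer: null-rotation, certificate B^2 = 0. The class reads off the invariant scalar 0 directly.


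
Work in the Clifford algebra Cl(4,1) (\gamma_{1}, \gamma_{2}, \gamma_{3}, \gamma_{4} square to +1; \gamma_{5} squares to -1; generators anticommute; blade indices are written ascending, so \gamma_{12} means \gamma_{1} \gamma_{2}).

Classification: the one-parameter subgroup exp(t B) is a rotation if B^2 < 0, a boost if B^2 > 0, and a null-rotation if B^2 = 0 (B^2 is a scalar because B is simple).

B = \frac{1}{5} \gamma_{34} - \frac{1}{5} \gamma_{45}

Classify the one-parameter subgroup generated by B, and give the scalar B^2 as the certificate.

B^2 term by term: the squares give (\frac{1}{5})^2*(\gamma_{34})^2 + (-\frac{1}{5})^2*(\gamma_{45})^2 = \frac{1}{25}*(-1) + \frac{1}{25}*(+1) = 0 (each basis 2-blade squares to minus the product of its generators' squares); cross terms between blades sharing an index anticommute and cancel. So B^2 = 0.
Answer: null-rotation, certificate B^2 = 0. The class reads off the invariant scalar 0 directly.


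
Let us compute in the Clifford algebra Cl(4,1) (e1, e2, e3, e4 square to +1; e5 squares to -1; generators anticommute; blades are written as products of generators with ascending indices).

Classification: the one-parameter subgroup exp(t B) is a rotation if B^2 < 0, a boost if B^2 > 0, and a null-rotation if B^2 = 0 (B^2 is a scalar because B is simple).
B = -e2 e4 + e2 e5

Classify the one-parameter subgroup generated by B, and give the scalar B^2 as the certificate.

B^2 term by term: the squares give (-1)^2*(e2 e4)^2 + (1)^2*(e2 e5)^2 = 1*(-1) + 1*(+1) = 0 (each basis 2-blade squares to minus the product of its generators' squares); cross terms between blades sharing an index anticommute and cancel. So B^2 = 0.
Answer: null-rotation, certificate B^2 = 0. No conjugation can change B^2 = 0; the sign gives the class.


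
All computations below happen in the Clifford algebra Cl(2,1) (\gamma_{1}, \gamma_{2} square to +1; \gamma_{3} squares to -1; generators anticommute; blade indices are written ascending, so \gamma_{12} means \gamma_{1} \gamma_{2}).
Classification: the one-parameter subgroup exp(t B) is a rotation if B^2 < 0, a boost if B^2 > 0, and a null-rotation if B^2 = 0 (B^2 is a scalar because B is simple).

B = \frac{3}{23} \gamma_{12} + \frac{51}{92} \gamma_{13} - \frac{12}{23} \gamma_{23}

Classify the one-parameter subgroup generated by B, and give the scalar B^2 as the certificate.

B^2 term by term: the squares give (\frac{3}{23})^2*(\gamma_{12})^2 + (\frac{51}{92})^2*(\gamma_{13})^2 + (-\frac{12}{23})^2*(\gamma_{23})^2 = \frac{9}{529}*(-1) + \frac{2601}{8464}*(+1) + \frac{144}{529}*(+1) = \frac{9}{16} (each basis 2-blade squares to minus the product of its generators' squares); cross terms between blades sharing an index anticommute and cancel. So B^2 = \frac{9}{16}.
Answer: boost, certificate B^2 = \frac{9}{16}. B^2 = \frac{9}{16} is basis-independent, so its sign is the whole story.


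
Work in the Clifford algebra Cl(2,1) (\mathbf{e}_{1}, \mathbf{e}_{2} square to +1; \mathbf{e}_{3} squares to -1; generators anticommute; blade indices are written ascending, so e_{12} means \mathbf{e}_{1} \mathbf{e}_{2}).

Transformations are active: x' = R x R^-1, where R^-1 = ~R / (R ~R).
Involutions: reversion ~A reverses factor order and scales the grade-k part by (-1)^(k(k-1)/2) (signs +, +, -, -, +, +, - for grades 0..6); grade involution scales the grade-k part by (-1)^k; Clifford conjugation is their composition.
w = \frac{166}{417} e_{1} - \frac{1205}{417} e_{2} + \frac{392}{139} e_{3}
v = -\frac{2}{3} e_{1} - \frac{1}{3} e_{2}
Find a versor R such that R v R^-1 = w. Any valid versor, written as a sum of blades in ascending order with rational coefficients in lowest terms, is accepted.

R = v + w = -\frac{112}{417} e_{1} - \frac{448}{139} e_{2} + \frac{392}{139} e_{3} works: the equal norms (\frac{5}{9}) guarantee its sandwich swaps v into w.
Answer: -\frac{112}{417} e_{1} - \frac{448}{139} e_{2} + \frac{392}{139} e_{3}


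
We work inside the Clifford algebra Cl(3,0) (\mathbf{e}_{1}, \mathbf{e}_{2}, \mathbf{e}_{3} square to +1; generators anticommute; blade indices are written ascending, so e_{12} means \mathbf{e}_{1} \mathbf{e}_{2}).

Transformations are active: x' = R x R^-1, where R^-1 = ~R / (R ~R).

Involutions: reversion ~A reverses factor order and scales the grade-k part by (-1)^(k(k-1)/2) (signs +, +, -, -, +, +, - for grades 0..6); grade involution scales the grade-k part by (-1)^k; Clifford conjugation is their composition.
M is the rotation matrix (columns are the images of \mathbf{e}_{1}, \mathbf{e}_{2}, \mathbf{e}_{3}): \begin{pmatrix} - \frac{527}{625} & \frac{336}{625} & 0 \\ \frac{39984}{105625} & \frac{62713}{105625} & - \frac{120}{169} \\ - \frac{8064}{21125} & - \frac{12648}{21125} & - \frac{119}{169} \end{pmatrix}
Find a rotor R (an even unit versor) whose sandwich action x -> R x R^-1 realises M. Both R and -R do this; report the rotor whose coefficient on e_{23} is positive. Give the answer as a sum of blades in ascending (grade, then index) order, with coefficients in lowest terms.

Method: write R = a + b12*e_{12} + b13*e_{13} + b23*e_{23} with a^2 + b12^2 + b13^2 + b23^2 = 1 (so R^-1 = ~R). Expanding the columns R e_j ~R gives tr M = 4a^2 - 1 and, from the antisymmetric part, M21 - M12 = -4a*b12, M13 - M31 = 4a*b13, M32 - M23 = -4a*b23.
Here tr M = -\frac{4029}{4225}, so a^2 = (1 + tr M)/4 = \frac{49}{4225} and a = ±\frac{7}{65}. Taking a = \frac{7}{65}: M21 - M12 = -\frac{672}{4225}, M13 - M31 = \frac{8064}{21125}, M32 - M23 = \frac{2352}{21125}, giving b12 = \frac{24}{65}, b13 = \frac{288}{325}, b23 = -\frac{84}{325}, i.e. R = \frac{7}{65} + \frac{24}{65} e_{12} + \frac{288}{325} e_{13} - \frac{84}{325} e_{23}.
Its e_{23} coefficient is negative, so report the other preimage -R.
Answer: -\frac{7}{65} - \frac{24}{65} e_{12} - \frac{288}{325} e_{13} + \frac{84}{325} e_{23}. Note: both R and -R realise this M (trace -\frac{4029}{4225}); the covering map identifies them, and the e_{23}-coefficient sign is the tie-breaker.


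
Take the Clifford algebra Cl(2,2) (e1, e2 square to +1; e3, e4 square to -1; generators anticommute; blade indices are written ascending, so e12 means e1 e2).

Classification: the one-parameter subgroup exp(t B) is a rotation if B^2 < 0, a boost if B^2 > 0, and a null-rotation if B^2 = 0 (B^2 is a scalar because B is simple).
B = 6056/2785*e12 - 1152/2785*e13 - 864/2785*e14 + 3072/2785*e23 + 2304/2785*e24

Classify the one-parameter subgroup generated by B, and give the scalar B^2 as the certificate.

B^2 term by term: the squares give (6056/2785)^2*(e12)^2 + (-1152/2785)^2*(e13)^2 + (-864/2785)^2*(e14)^2 + (3072/2785)^2*(e23)^2 + (2304/2785)^2*(e24)^2 = 36675136/7756225*(-1) + 1327104/7756225*(+1) + 746496/7756225*(+1) + 9437184/7756225*(+1) + 5308416/7756225*(+1) = -64/25 (each basis 2-blade squares to minus the product of its generators' squares); cross terms between blades sharing an index anticommute and cancel; the commuting (index-disjoint) pairs give grade-4 terms 2*c*c'*(blade product), which cancel blade by blade — e1234: 5308416/7756225 - 5308416/7756225 = 0 — confirming B is simple. So B^2 = -64/25.
Answer: rotation, certificate B^2 = -64/25. The scalar -64/25 is the complete invariant here: its sign names the subgroup type.


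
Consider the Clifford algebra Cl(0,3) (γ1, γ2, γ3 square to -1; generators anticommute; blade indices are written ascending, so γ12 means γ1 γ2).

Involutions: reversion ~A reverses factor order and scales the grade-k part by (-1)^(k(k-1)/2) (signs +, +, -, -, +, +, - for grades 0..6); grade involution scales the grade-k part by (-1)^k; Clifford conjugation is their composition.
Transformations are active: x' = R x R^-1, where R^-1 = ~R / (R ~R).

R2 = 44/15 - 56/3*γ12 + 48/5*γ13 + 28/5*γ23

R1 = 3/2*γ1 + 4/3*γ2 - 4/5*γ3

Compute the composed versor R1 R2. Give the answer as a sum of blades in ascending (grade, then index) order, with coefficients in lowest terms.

Distribute over the terms of R1 (each basis-blade product reordered to ascending indices, repeated generators contracted through their squares):
(3/2*γ1) R2 = 22/5*γ1 + 28*γ2 - 72/5*γ3 + 42/5*γ123
(4/3*γ2) R2 = -224/9*γ1 + 176/45*γ2 - 112/15*γ3 - 64/5*γ123
(-4/5*γ3) R2 = -192/25*γ1 - 112/25*γ2 - 176/75*γ3 + 224/15*γ123
Summing the partial products and collecting blades:
Answer: -6338/225*γ1 + 6172/225*γ2 - 1816/75*γ3 + 158/15*γ123


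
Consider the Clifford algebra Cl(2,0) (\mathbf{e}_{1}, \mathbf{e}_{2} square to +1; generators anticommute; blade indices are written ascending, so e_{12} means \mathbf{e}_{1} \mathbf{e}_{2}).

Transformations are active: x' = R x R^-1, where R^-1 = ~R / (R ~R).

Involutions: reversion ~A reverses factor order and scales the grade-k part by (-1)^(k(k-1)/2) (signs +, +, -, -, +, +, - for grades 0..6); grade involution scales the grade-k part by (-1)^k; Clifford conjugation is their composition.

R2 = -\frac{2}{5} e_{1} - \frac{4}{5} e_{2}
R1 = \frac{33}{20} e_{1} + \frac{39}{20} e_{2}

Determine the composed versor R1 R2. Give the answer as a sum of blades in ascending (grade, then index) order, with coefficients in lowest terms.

Distribute over the terms of R1 (each basis-blade product reordered to ascending indices, repeated generators contracted through their squares):
(\frac{33}{20} e_{1}) R2 = -\frac{33}{50} - \frac{33}{25} e_{12}
(\frac{39}{20} e_{2}) R2 = -\frac{39}{25} + \frac{39}{50} e_{12}
Summing the partial products and collecting blades:
Answer: -\frac{111}{50} - \frac{27}{50} e_{12}


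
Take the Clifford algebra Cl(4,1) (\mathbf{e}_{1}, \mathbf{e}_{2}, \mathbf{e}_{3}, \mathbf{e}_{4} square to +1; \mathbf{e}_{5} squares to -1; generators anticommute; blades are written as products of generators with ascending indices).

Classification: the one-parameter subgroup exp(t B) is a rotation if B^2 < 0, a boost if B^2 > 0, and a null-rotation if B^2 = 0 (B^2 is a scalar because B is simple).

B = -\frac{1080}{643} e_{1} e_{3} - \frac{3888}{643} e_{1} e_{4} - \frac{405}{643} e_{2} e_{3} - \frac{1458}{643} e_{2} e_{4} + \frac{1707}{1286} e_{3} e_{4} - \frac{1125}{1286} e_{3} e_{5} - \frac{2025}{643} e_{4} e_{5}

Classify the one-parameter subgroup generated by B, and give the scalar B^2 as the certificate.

B^2 term by term: the squares give (-\frac{1080}{643})^2*(e_{1} e_{3})^2 + (-\frac{3888}{643})^2*(e_{1} e_{4})^2 + (-\frac{405}{643})^2*(e_{2} e_{3})^2 + (-\frac{1458}{643})^2*(e_{2} e_{4})^2 + (\frac{1707}{1286})^2*(e_{3} e_{4})^2 + (-\frac{1125}{1286})^2*(e_{3} e_{5})^2 + (-\frac{2025}{643})^2*(e_{4} e_{5})^2 = \frac{1166400}{413449}*(-1) + \frac{15116544}{413449}*(-1) + \frac{164025}{413449}*(-1) + \frac{2125764}{413449}*(-1) + \frac{2913849}{1653796}*(-1) + \frac{1265625}{1653796}*(+1) + \frac{4100625}{413449}*(+1) = -36 (each basis 2-blade squares to minus the product of its generators' squares); cross terms between blades sharing an index anticommute and cancel; the commuting (index-disjoint) pairs give grade-4 terms 2*c*c'*(blade product), which cancel blade by blade — e_{1} e_{2} e_{3} e_{4}: -\frac{3149280}{413449} + \frac{3149280}{413449} = 0; e_{1} e_{3} e_{4} e_{5}: \frac{4374000}{413449} - \frac{4374000}{413449} = 0; e_{2} e_{3} e_{4} e_{5}: \frac{1640250}{413449} - \frac{1640250}{413449} = 0 — confirming B is simple. So B^2 = -36.
Answer: rotation, certificate B^2 = -36. Because -36 is invariant under every versor sandwich, the classification follows from its sign alone.


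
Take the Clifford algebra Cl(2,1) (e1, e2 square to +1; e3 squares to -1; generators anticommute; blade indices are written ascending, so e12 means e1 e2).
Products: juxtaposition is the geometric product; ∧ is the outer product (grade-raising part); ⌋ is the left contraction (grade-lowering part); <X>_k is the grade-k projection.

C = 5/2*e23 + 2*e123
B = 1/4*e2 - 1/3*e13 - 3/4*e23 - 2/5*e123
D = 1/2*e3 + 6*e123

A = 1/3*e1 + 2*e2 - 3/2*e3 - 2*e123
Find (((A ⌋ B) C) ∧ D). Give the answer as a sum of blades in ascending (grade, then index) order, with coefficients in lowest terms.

step 1: 13/10 + 1/2*e1 + 9/8*e2 - 29/18*e3 - 3/5*e12 + 4/5*e13 - 2/15*e23
step 2: -1/3 - 4/15*e1 - 1013/180*e2 + 321/80*e3 + 47/9*e12 - 15/4*e13 + 17/4*e23 + 77/20*e123
step 3: -1/6*e3 - 2/15*e13 - 1013/360*e23 + 11/18*e123
Answer: -1/6*e3 - 2/15*e13 - 1013/360*e23 + 11/18*e123


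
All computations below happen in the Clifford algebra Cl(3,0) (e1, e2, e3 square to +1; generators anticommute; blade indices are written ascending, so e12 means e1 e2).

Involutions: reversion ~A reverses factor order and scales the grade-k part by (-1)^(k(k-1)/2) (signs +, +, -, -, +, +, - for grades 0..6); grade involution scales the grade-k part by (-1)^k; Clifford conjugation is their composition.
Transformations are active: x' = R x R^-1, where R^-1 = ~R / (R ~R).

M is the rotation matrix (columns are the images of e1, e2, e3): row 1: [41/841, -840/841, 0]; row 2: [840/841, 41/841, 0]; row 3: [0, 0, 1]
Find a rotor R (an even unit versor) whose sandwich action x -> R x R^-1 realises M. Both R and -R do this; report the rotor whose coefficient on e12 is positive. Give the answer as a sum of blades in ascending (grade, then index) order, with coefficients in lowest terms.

Method: write R = a + b12*e12 + b13*e13 + b23*e23 with a^2 + b12^2 + b13^2 + b23^2 = 1 (so R^-1 = ~R). Expanding the columns R e_j ~R gives tr M = 4a^2 - 1 and, from the antisymmetric part, M21 - M12 = -4a*b12, M13 - M31 = 4a*b13, M32 - M23 = -4a*b23.
Here tr M = 923/841, so a^2 = (1 + tr M)/4 = 441/841 and a = ±21/29. Taking a = 21/29: M21 - M12 = 1680/841, M13 - M31 = 0, M32 - M23 = 0, giving b12 = -20/29, b13 = 0, b23 = 0, i.e. R = 21/29 - 20/29*e12.
Its e12 coefficient is negative, so report the other preimage -R.
Answer: -21/29 + 20/29*e12. Key observation: the double cover Spin(3) -> SO(3) sends R and -R to the same matrix (trace 923/841 here), so the stated sign of the e12 coefficient is what selects one sheet.


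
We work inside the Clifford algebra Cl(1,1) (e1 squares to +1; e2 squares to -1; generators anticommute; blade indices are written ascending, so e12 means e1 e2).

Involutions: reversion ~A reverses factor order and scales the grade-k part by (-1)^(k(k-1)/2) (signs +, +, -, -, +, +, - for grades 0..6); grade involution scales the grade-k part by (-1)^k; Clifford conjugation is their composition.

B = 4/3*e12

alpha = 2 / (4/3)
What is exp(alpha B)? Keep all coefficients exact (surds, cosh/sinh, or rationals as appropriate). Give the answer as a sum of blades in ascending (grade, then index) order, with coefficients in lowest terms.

B^2 = (4/3)^2*(e12)^2 = 16/9*(+1) = 16/9 (a basis 2-blade squares to minus the product of its generators' squares).
B^2 = 16/9 — hyperbolic case — the even/odd split gives cosh and sinh: l = 4/3, alpha*l = 2, so exp(alpha B) = cosh(2) + (sinh(2)/(4/3))*B = cosh(2) + (3*sinh(2)/4)*B.
Answer: cosh(2) + sinh(2)*e12


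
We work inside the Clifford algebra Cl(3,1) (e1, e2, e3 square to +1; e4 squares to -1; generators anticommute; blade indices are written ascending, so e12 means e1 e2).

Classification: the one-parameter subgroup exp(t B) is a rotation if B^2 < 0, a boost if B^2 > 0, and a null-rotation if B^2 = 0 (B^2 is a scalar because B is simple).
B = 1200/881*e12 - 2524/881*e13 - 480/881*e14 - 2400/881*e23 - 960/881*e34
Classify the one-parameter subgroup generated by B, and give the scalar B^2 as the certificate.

B^2 term by term: the squares give (1200/881)^2*(e12)^2 + (-2524/881)^2*(e13)^2 + (-480/881)^2*(e14)^2 + (-2400/881)^2*(e23)^2 + (-960/881)^2*(e34)^2 = 1440000/776161*(-1) + 6370576/776161*(-1) + 230400/776161*(+1) + 5760000/776161*(-1) + 921600/776161*(+1) = -16 (each basis 2-blade squares to minus the product of its generators' squares); cross terms between blades sharing an index anticommute and cancel; the commuting (index-disjoint) pairs give grade-4 terms 2*c*c'*(blade product), which cancel blade by blade — e1234: -2304000/776161 + 2304000/776161 = 0 — confirming B is simple. So B^2 = -16.
Answer: rotation, certificate B^2 = -16. B^2 = -16 is basis-independent, so its sign is the whole story.


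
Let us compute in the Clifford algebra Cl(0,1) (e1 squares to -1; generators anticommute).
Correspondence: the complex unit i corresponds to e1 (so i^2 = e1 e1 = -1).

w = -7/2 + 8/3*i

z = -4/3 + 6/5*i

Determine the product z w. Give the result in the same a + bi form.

In blades: z = -4/3 + 6/5*e1, w = -7/2 + 8/3*e1.
Distribute z over w term by term (generator squares from the signature, products reordered to ascending indices): (-4/3)*w = 14/3 - 32/9*e1; (6/5*e1)*w = -16/5 - 21/5*e1.
Sum: 22/15 - 349/45*e1; translating back through the correspondence:
Answer: 22/15 - 349/45*i
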